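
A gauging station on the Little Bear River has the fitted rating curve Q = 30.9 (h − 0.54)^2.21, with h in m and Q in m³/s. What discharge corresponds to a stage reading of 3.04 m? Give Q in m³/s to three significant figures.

234 m³/s

Q = 30.9 × (3.04 − 0.54)^2.21 = 30.9 × 2.5^2.21 = 234.1 m³/s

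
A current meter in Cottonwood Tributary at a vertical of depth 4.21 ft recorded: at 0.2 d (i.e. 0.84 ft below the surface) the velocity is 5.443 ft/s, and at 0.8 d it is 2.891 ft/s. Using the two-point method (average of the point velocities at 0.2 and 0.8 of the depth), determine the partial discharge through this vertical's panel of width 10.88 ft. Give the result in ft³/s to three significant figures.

v̄ = (5.443 + 2.891) / 2 = 4.167 ft/s
q = v̄ × d × w = 4.167 × 4.21 × 10.88 = 190.9 ft³/s

191 ft³/s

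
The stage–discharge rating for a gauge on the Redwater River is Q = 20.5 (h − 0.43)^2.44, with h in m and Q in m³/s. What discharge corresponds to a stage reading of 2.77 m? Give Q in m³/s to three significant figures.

Q = 20.5 × (2.77 − 0.43)^2.44 = 20.5 × 2.34^2.44 = 163.2 m³/s

163 m³/s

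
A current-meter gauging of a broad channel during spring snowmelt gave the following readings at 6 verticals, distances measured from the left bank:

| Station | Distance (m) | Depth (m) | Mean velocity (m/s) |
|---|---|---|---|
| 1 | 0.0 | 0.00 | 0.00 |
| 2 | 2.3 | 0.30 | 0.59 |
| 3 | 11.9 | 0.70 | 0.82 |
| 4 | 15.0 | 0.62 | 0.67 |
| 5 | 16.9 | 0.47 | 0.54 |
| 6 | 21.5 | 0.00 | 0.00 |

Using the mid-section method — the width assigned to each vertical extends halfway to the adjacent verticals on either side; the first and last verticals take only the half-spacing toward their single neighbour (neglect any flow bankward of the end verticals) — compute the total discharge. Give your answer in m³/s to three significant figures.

6.56 m³/s

w_2 = (11.9 − 0.0)/2 = 5.95 m; q_2 = 0.59 × 0.30 × 5.95 = 1.053 m³/s
w_3 = (15.0 − 2.3)/2 = 6.35 m; q_3 = 0.82 × 0.70 × 6.35 = 3.645 m³/s
w_4 = (16.9 − 11.9)/2 = 2.5 m; q_4 = 0.67 × 0.62 × 2.5 = 1.039 m³/s
w_5 = (21.5 − 15.0)/2 = 3.25 m; q_5 = 0.54 × 0.47 × 3.25 = 0.8249 m³/s
Stations 1, 6 contribute zero (depth or velocity is 0).
Q = Σ qᵢ = 6.561 m³/s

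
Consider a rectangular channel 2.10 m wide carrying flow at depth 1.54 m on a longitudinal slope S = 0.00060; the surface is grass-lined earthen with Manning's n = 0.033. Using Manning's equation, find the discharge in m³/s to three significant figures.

1.75 m³/s

A = b·y = 2.10 × 1.54 = 3.234 m²
P = b + 2y = 2.10 + 2×1.54 = 5.180 m
R = A/P = 3.234/5.180 = 0.6243 m
Q = (1/n)·A·R^(2/3)·S^(1/2) = (1/0.033) × 3.234 × 0.6243^(2/3) × 0.00060^(1/2) = 1.754 m³/s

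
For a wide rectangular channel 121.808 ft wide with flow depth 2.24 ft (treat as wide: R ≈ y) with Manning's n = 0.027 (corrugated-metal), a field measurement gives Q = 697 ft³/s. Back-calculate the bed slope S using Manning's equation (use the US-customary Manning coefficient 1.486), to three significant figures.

A = b·y = 121.808 × 2.24 = 272.8 ft²
Wide channel: R ≈ y = 2.24 ft
S = (Q·n / (1.486·A·R^(2/3)))² = (697×0.027 / (1.486×272.8×1.712))² = 0.0007350

0.000735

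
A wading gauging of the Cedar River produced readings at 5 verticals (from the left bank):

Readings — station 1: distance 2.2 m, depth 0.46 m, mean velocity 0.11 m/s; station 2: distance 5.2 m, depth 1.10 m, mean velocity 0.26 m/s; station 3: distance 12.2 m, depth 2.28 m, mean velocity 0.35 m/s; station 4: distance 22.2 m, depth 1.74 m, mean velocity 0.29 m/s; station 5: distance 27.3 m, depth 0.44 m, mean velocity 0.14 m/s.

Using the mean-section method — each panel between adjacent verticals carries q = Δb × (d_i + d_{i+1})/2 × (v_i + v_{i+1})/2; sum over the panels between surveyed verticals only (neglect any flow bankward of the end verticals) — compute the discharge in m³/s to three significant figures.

11.7 m³/s

Panel 1-2: Δb = 3 m, d̄ = (0.46+1.10)/2 = 0.78, v̄ = (0.11+0.26)/2 = 0.185 → q = 3×0.78×0.185 = 0.4329 m³/s
Panel 2-3: Δb = 7 m, d̄ = (1.10+2.28)/2 = 1.69, v̄ = (0.26+0.35)/2 = 0.305 → q = 7×1.69×0.305 = 3.608 m³/s
Panel 3-4: Δb = 10 m, d̄ = (2.28+1.74)/2 = 2.01, v̄ = (0.35+0.29)/2 = 0.32 → q = 10×2.01×0.32 = 6.432 m³/s
Panel 4-5: Δb = 5.1 m, d̄ = (1.74+0.44)/2 = 1.09, v̄ = (0.29+0.14)/2 = 0.215 → q = 5.1×1.09×0.215 = 1.195 m³/s
Q = Σ q = 11.67 m³/s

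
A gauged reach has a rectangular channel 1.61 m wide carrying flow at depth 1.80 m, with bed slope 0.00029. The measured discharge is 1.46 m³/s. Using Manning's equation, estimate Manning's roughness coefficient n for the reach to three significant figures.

0.0229

A = b·y = 1.61 × 1.80 = 2.898 m²
P = b + 2y = 1.61 + 2×1.80 = 5.210 m
R = A/P = 2.898/5.210 = 0.5562 m
n = (1/Q)·A·R^(2/3)·S^(1/2) = (1/1.46) × 2.898 × 0.6764 × 0.01703 = 0.02286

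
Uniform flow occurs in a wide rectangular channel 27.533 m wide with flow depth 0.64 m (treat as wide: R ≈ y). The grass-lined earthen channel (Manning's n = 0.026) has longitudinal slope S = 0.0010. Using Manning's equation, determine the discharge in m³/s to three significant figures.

A = b·y = 27.533 × 0.64 = 17.62 m²
Wide channel: R ≈ y = 0.64 m
Q = (1/n)·A·R^(2/3)·S^(1/2) = (1/0.026) × 17.62 × 0.6400^(2/3) × 0.0010^(1/2) = 15.92 m³/s

15.9 m³/s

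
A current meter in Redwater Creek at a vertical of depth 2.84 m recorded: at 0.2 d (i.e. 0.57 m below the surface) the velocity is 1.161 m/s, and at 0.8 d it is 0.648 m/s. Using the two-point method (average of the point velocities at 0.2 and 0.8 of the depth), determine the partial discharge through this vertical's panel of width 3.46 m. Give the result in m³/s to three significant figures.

8.89 m³/s

v̄ = (1.161 + 0.648) / 2 = 0.9045 m/s
q = v̄ × d × w = 0.9045 × 2.84 × 3.46 = 8.888 m³/s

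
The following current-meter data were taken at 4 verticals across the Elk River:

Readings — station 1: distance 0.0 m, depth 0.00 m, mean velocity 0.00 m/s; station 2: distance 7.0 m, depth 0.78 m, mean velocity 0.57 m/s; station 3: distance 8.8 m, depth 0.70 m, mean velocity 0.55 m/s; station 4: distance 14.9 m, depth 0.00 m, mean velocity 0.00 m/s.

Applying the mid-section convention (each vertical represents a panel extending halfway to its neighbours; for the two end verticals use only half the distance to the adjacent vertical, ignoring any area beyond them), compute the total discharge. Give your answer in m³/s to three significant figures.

3.48 m³/s

w_2 = (8.8 − 0.0)/2 = 4.4 m; q_2 = 0.57 × 0.78 × 4.4 = 1.956 m³/s
w_3 = (14.9 − 7.0)/2 = 3.95 m; q_3 = 0.55 × 0.70 × 3.95 = 1.521 m³/s
Stations 1, 4 contribute zero (depth or velocity is 0).
Q = Σ qᵢ = 3.477 m³/s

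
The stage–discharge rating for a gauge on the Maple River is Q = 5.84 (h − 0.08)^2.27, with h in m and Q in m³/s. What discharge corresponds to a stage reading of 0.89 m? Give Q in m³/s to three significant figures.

Q = 5.84 × (0.89 − 0.08)^2.27 = 5.84 × 0.81^2.27 = 3.620 m³/s

3.62 m³/s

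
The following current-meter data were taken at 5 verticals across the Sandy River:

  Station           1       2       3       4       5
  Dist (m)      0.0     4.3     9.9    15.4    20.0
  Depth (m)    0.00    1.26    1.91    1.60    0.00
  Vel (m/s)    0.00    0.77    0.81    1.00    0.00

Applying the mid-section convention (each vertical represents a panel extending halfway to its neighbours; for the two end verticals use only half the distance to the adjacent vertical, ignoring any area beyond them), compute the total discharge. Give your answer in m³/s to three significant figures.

21.5 m³/s

w_2 = (9.9 − 0.0)/2 = 4.95 m; q_2 = 0.77 × 1.26 × 4.95 = 4.802 m³/s
w_3 = (15.4 − 4.3)/2 = 5.55 m; q_3 = 0.81 × 1.91 × 5.55 = 8.586 m³/s
w_4 = (20.0 − 9.9)/2 = 5.05 m; q_4 = 1.00 × 1.60 × 5.05 = 8.080 m³/s
Stations 1, 5 contribute zero (depth or velocity is 0).
Q = Σ qᵢ = 21.47 m³/s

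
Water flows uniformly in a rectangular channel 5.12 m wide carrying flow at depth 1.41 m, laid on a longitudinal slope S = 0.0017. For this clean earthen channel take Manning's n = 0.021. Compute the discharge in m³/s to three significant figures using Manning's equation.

A = b·y = 5.12 × 1.41 = 7.219 m²
P = b + 2y = 5.12 + 2×1.41 = 7.940 m
R = A/P = 7.219/7.940 = 0.9092 m
Q = (1/n)·A·R^(2/3)·S^(1/2) = (1/0.021) × 7.219 × 0.9092^(2/3) × 0.0017^(1/2) = 13.30 m³/s

13.3 m³/s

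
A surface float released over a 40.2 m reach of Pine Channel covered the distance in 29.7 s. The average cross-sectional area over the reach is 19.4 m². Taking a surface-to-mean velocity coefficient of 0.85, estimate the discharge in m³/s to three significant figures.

22.3 m³/s

v_surface = L / t̄ = 40.2 / 29.7 = 1.354 m/s
v_mean = 0.85 × 1.354 = 1.151 m/s
Q = A × v_mean = 19.4 × 1.151 = 22.32 m³/s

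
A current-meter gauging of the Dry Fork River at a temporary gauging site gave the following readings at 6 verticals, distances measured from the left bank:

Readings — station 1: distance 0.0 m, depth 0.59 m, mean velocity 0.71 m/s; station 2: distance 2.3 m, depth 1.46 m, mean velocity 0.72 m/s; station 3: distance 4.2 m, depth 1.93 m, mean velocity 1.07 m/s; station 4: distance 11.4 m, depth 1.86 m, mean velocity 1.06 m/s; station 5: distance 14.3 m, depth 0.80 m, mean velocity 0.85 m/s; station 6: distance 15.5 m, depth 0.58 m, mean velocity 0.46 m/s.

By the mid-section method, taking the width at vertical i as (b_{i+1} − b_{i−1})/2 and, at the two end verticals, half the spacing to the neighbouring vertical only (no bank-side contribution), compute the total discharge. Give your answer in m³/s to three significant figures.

23.6 m³/s

w_1 = (2.3 − 0.0)/2 = 1.15 m; q_1 = 0.71 × 0.59 × 1.15 = 0.4817 m³/s
w_2 = (4.2 − 0.0)/2 = 2.1 m; q_2 = 0.72 × 1.46 × 2.1 = 2.208 m³/s
w_3 = (11.4 − 2.3)/2 = 4.55 m; q_3 = 1.07 × 1.93 × 4.55 = 9.396 m³/s
w_4 = (14.3 − 4.2)/2 = 5.05 m; q_4 = 1.06 × 1.86 × 5.05 = 9.957 m³/s
w_5 = (15.5 − 11.4)/2 = 2.05 m; q_5 = 0.85 × 0.80 × 2.05 = 1.394 m³/s
w_6 = (15.5 − 14.3)/2 = 0.6 m; q_6 = 0.46 × 0.58 × 0.6 = 0.1601 m³/s
Q = Σ qᵢ = 23.60 m³/s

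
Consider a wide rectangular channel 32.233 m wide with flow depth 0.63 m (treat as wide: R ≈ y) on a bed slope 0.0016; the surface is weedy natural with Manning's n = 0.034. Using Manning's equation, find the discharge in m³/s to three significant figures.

17.6 m³/s

A = b·y = 32.233 × 0.63 = 20.31 m²
Wide channel: R ≈ y = 0.63 m
Q = (1/n)·A·R^(2/3)·S^(1/2) = (1/0.034) × 20.31 × 0.6300^(2/3) × 0.0016^(1/2) = 17.56 m³/s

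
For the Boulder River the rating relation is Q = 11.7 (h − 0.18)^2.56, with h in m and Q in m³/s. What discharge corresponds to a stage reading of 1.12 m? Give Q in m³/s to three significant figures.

9.99 m³/s

Q = 11.7 × (1.12 − 0.18)^2.56 = 11.7 × 0.94^2.56 = 9.986 m³/s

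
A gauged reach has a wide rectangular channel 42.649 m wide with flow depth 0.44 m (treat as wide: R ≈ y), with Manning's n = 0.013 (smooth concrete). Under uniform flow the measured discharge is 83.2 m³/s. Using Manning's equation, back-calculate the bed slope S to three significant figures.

0.00993

A = b·y = 42.649 × 0.44 = 18.77 m²
Wide channel: R ≈ y = 0.44 m
S = (Q·n / (1·A·R^(2/3)))² = (83.2×0.013 / (1×18.77×0.5785))² = 0.009927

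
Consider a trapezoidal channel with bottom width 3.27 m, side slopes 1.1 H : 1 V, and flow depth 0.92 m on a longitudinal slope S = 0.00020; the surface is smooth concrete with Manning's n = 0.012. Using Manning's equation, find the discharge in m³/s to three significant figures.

3.51 m³/s

A = (b + z·y)·y = (3.27 + 1.1×0.92)×0.92 = 3.939 m²
P = b + 2y√(1+z²) = 3.27 + 2×0.92×√(1+1.1²) = 6.005 m
R = A/P = 3.939/6.005 = 0.6560 m
Q = (1/n)·A·R^(2/3)·S^(1/2) = (1/0.012) × 3.939 × 0.6560^(2/3) × 0.00020^(1/2) = 3.505 m³/s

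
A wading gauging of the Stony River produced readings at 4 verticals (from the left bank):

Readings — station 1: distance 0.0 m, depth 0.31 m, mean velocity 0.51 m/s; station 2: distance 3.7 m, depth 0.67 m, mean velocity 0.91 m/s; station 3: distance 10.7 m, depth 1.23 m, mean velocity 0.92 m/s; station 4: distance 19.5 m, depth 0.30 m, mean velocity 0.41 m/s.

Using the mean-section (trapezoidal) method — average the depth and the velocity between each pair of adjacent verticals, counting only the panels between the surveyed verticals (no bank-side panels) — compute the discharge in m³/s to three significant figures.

Panel 1-2: Δb = 3.7 m, d̄ = (0.31+0.67)/2 = 0.49, v̄ = (0.51+0.91)/2 = 0.71 → q = 3.7×0.49×0.71 = 1.287 m³/s
Panel 2-3: Δb = 7 m, d̄ = (0.67+1.23)/2 = 0.95, v̄ = (0.91+0.92)/2 = 0.915 → q = 7×0.95×0.915 = 6.085 m³/s
Panel 3-4: Δb = 8.8 m, d̄ = (1.23+0.30)/2 = 0.765, v̄ = (0.92+0.41)/2 = 0.665 → q = 8.8×0.765×0.665 = 4.477 m³/s
Q = Σ q = 11.85 m³/s

11.8 m³/s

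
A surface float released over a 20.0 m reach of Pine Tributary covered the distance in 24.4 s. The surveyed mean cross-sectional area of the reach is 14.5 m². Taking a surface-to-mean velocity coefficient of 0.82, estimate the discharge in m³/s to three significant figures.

v_surface = L / t̄ = 20.0 / 24.4 = 0.8197 m/s
v_mean = 0.82 × 0.8197 = 0.6721 m/s
Q = A × v_mean = 14.5 × 0.6721 = 9.746 m³/s

9.75 m³/s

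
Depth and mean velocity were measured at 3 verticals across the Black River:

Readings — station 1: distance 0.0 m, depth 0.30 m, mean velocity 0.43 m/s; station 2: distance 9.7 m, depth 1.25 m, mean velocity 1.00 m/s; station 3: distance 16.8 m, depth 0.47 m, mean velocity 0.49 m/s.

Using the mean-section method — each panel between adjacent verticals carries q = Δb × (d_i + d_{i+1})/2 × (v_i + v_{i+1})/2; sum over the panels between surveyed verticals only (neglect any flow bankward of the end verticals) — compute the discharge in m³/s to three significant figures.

9.92 m³/s

Panel 1-2: Δb = 9.7 m, d̄ = (0.30+1.25)/2 = 0.775, v̄ = (0.43+1.00)/2 = 0.715 → q = 9.7×0.775×0.715 = 5.375 m³/s
Panel 2-3: Δb = 7.1 m, d̄ = (1.25+0.47)/2 = 0.86, v̄ = (1.00+0.49)/2 = 0.745 → q = 7.1×0.86×0.745 = 4.549 m³/s
Q = Σ q = 9.924 m³/s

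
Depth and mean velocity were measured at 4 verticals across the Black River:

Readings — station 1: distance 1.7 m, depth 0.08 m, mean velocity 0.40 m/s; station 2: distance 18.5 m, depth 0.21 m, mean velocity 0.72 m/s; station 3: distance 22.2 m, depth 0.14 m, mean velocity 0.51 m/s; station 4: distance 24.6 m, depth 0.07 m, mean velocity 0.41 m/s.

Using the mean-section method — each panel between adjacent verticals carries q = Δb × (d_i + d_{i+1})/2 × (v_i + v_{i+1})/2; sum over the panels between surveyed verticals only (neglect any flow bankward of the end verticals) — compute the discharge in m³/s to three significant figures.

Panel 1-2: Δb = 16.8 m, d̄ = (0.08+0.21)/2 = 0.145, v̄ = (0.40+0.72)/2 = 0.56 → q = 16.8×0.145×0.56 = 1.364 m³/s
Panel 2-3: Δb = 3.7 m, d̄ = (0.21+0.14)/2 = 0.175, v̄ = (0.72+0.51)/2 = 0.615 → q = 3.7×0.175×0.615 = 0.3982 m³/s
Panel 3-4: Δb = 2.4 m, d̄ = (0.14+0.07)/2 = 0.105, v̄ = (0.51+0.41)/2 = 0.46 → q = 2.4×0.105×0.46 = 0.1159 m³/s
Q = Σ q = 1.878 m³/s

1.88 m³/s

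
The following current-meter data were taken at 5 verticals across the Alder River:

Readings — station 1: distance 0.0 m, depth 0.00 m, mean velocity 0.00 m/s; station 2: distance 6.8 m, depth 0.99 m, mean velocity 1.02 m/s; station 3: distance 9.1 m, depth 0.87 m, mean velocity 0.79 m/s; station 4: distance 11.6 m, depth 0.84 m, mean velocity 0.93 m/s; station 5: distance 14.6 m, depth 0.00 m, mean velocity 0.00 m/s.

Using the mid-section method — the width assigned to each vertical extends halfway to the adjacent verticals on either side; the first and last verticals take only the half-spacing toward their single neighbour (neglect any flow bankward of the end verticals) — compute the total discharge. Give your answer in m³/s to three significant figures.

w_2 = (9.1 − 0.0)/2 = 4.55 m; q_2 = 1.02 × 0.99 × 4.55 = 4.595 m³/s
w_3 = (11.6 − 6.8)/2 = 2.4 m; q_3 = 0.79 × 0.87 × 2.4 = 1.650 m³/s
w_4 = (14.6 − 9.1)/2 = 2.75 m; q_4 = 0.93 × 0.84 × 2.75 = 2.148 m³/s
Stations 1, 5 contribute zero (depth or velocity is 0).
Q = Σ qᵢ = 8.392 m³/s

8.39 m³/s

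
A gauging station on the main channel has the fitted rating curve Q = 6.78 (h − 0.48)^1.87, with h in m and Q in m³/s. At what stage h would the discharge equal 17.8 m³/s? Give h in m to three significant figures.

h − h₀ = (Q/C)^(1/b) = (17.8/6.78)^(1/1.87) = 1.676 m
h = 0.48 + 1.676 = 2.156 m

2.16 m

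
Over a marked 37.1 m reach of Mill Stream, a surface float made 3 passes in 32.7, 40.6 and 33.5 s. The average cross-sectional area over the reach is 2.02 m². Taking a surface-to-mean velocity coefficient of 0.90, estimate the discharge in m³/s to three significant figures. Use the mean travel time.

t̄ = (32.7 + 40.6 + 33.5) / 3 = 35.6 s
v_surface = L / t̄ = 37.1 / 35.6 = 1.042 m/s
v_mean = 0.90 × 1.042 = 0.9379 m/s
Q = A × v_mean = 2.02 × 0.9379 = 1.895 m³/s

1.89 m³/s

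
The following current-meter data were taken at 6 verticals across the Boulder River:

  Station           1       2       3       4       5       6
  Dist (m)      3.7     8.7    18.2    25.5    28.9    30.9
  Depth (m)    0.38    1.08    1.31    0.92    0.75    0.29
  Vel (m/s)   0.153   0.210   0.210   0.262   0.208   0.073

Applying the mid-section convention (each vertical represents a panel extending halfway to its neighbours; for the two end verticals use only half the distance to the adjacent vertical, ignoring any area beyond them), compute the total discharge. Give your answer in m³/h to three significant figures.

w_1 = (8.7 − 3.7)/2 = 2.5 m; q_1 = 0.153 × 0.38 × 2.5 = 0.1454 m³/s
w_2 = (18.2 − 3.7)/2 = 7.25 m; q_2 = 0.210 × 1.08 × 7.25 = 1.644 m³/s
w_3 = (25.5 − 8.7)/2 = 8.4 m; q_3 = 0.210 × 1.31 × 8.4 = 2.311 m³/s
w_4 = (28.9 − 18.2)/2 = 5.35 m; q_4 = 0.262 × 0.92 × 5.35 = 1.290 m³/s
w_5 = (30.9 − 25.5)/2 = 2.7 m; q_5 = 0.208 × 0.75 × 2.7 = 0.4212 m³/s
w_6 = (30.9 − 28.9)/2 = 1 m; q_6 = 0.073 × 0.29 × 1 = 0.02117 m³/s
Q = Σ qᵢ = 5.832 m³/s
= 5.832 × 3600 = 21000 m³/h

21000 m³/h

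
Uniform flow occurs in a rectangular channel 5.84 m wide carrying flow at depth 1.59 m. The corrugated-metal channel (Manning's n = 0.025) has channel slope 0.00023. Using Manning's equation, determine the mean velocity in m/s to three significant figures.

A = b·y = 5.84 × 1.59 = 9.286 m²
P = b + 2y = 5.84 + 2×1.59 = 9.020 m
R = A/P = 9.286/9.020 = 1.029 m
Q = (1/n)·A·R^(2/3)·S^(1/2) = (1/0.025) × 9.286 × 1.029^(2/3) × 0.00023^(1/2) = 5.743 m³/s
V = Q/A = 5.743/9.286 = 0.6185 m/s

0.618 m/s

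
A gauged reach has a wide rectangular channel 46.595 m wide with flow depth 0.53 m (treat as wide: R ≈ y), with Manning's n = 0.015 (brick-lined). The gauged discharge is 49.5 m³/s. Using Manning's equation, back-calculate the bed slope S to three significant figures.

A = b·y = 46.595 × 0.53 = 24.70 m²
Wide channel: R ≈ y = 0.53 m
S = (Q·n / (1·A·R^(2/3)))² = (49.5×0.015 / (1×24.70×0.6549))² = 0.002108

0.00211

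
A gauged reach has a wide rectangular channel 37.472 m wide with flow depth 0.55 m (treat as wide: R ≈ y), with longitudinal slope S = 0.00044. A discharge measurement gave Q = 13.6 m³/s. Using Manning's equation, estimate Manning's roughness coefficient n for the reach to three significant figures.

A = b·y = 37.472 × 0.55 = 20.61 m²
Wide channel: R ≈ y = 0.55 m
n = (1/Q)·A·R^(2/3)·S^(1/2) = (1/13.6) × 20.61 × 0.6713 × 0.02098 = 0.02134

0.0213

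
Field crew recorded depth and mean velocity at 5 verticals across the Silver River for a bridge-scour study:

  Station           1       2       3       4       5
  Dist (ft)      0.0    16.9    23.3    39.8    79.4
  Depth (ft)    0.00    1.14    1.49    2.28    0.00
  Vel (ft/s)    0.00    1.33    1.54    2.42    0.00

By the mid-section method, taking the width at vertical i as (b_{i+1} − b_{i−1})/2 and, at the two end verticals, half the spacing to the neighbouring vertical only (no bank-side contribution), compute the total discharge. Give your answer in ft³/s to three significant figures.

w_2 = (23.3 − 0.0)/2 = 11.65 ft; q_2 = 1.33 × 1.14 × 11.65 = 17.66 ft³/s
w_3 = (39.8 − 16.9)/2 = 11.45 ft; q_3 = 1.54 × 1.49 × 11.45 = 26.27 ft³/s
w_4 = (79.4 − 23.3)/2 = 28.05 ft; q_4 = 2.42 × 2.28 × 28.05 = 154.8 ft³/s
Stations 1, 5 contribute zero (depth or velocity is 0).
Q = Σ qᵢ = 198.7 ft³/s

199 ft³/s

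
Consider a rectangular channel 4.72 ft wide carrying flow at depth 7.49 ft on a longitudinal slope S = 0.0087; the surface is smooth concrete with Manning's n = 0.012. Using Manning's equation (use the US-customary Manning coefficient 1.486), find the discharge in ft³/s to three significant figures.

A = b·y = 4.72 × 7.49 = 35.35 ft²
P = b + 2y = 4.72 + 2×7.49 = 19.70 ft
R = A/P = 35.35/19.70 = 1.795 ft
Q = (1.486/n)·A·R^(2/3)·S^(1/2) = (1.486/0.012) × 35.35 × 1.795^(2/3) × 0.0087^(1/2) = 603.0 ft³/s

603 ft³/s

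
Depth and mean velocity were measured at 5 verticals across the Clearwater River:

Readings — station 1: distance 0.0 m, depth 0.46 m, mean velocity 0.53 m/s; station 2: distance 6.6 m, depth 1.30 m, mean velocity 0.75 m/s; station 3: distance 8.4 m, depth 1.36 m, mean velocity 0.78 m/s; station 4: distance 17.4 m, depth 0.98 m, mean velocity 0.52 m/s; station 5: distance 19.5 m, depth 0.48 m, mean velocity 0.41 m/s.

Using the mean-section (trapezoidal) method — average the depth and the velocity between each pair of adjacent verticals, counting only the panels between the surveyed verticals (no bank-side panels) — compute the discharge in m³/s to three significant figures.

13.1 m³/s

Panel 1-2: Δb = 6.6 m, d̄ = (0.46+1.30)/2 = 0.88, v̄ = (0.53+0.75)/2 = 0.64 → q = 6.6×0.88×0.64 = 3.717 m³/s
Panel 2-3: Δb = 1.8 m, d̄ = (1.30+1.36)/2 = 1.33, v̄ = (0.75+0.78)/2 = 0.765 → q = 1.8×1.33×0.765 = 1.831 m³/s
Panel 3-4: Δb = 9 m, d̄ = (1.36+0.98)/2 = 1.17, v̄ = (0.78+0.52)/2 = 0.65 → q = 9×1.17×0.65 = 6.845 m³/s
Panel 4-5: Δb = 2.1 m, d̄ = (0.98+0.48)/2 = 0.73, v̄ = (0.52+0.41)/2 = 0.465 → q = 2.1×0.73×0.465 = 0.7128 m³/s
Q = Σ q = 13.11 m³/s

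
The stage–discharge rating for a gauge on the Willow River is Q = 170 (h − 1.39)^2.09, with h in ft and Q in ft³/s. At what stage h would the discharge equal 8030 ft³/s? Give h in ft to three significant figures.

h − h₀ = (Q/C)^(1/b) = (8030/170)^(1/2.09) = 6.325 ft
h = 1.39 + 6.325 = 7.715 ft

7.72 ft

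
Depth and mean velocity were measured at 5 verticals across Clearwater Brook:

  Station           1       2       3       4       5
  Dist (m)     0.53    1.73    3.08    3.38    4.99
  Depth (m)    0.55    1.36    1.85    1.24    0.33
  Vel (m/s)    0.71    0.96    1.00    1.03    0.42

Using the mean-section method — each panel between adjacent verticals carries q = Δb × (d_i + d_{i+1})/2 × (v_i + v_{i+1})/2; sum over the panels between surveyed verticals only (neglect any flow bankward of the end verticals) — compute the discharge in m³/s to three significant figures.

Panel 1-2: Δb = 1.2 m, d̄ = (0.55+1.36)/2 = 0.955, v̄ = (0.71+0.96)/2 = 0.835 → q = 1.2×0.955×0.835 = 0.9569 m³/s
Panel 2-3: Δb = 1.35 m, d̄ = (1.36+1.85)/2 = 1.605, v̄ = (0.96+1.00)/2 = 0.98 → q = 1.35×1.605×0.98 = 2.123 m³/s
Panel 3-4: Δb = 0.3 m, d̄ = (1.85+1.24)/2 = 1.545, v̄ = (1.00+1.03)/2 = 1.015 → q = 0.3×1.545×1.015 = 0.4705 m³/s
Panel 4-5: Δb = 1.61 m, d̄ = (1.24+0.33)/2 = 0.785, v̄ = (1.03+0.42)/2 = 0.725 → q = 1.61×0.785×0.725 = 0.9163 m³/s
Q = Σ q = 4.467 m³/s

4.47 m³/s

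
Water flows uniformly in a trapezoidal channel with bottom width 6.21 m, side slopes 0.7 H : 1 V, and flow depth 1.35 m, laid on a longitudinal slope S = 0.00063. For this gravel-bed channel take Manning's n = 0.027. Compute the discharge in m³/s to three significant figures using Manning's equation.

9.08 m³/s

A = (b + z·y)·y = (6.21 + 0.7×1.35)×1.35 = 9.659 m²
P = b + 2y√(1+z²) = 6.21 + 2×1.35×√(1+0.7²) = 9.506 m
R = A/P = 9.659/9.506 = 1.016 m
Q = (1/n)·A·R^(2/3)·S^(1/2) = (1/0.027) × 9.659 × 1.016^(2/3) × 0.00063^(1/2) = 9.076 m³/s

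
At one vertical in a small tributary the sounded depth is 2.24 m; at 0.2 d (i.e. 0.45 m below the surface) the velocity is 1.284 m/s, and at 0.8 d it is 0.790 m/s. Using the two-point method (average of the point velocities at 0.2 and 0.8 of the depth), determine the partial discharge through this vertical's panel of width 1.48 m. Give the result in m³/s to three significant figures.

v̄ = (1.284 + 0.790) / 2 = 1.037 m/s
q = v̄ × d × w = 1.037 × 2.24 × 1.48 = 3.438 m³/s

3.44 m³/s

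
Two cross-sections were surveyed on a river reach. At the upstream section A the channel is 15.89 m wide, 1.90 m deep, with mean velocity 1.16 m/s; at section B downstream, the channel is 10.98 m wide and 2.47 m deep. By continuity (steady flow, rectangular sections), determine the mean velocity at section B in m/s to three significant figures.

Q = A₁V₁ = (15.89×1.90) × 1.16 = 35.02 m³/s
A₂ = 10.98 × 2.47 = 27.12 m²
V₂ = Q/A₂ = 35.02/27.12 = 1.291 m/s

1.29 m/s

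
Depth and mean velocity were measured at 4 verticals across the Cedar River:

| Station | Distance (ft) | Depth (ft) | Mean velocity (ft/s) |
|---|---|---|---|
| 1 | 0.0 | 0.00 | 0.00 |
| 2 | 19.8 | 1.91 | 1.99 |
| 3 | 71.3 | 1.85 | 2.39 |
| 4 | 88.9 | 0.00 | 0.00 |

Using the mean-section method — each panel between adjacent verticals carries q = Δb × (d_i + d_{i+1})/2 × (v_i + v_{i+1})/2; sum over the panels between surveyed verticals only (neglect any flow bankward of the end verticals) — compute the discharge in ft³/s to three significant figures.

Panel 1-2: Δb = 19.8 ft, d̄ = (0.00+1.91)/2 = 0.955, v̄ = (0.00+1.99)/2 = 0.995 → q = 19.8×0.955×0.995 = 18.81 ft³/s
Panel 2-3: Δb = 51.5 ft, d̄ = (1.91+1.85)/2 = 1.88, v̄ = (1.99+2.39)/2 = 2.19 → q = 51.5×1.88×2.19 = 212.0 ft³/s
Panel 3-4: Δb = 17.6 ft, d̄ = (1.85+0.00)/2 = 0.925, v̄ = (2.39+0.00)/2 = 1.195 → q = 17.6×0.925×1.195 = 19.45 ft³/s
Q = Σ q = 250.3 ft³/s

250 ft³/s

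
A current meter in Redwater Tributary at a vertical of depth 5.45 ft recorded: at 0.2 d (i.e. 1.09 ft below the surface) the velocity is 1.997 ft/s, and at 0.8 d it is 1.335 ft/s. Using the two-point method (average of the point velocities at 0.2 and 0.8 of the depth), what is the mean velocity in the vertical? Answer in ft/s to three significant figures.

1.67 ft/s

v̄ = (1.997 + 1.335) / 2 = 1.666 ft/s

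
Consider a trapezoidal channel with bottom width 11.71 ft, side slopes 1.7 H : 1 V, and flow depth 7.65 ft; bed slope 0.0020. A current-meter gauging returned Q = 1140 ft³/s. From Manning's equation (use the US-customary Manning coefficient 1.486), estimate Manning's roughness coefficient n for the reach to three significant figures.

0.0301

A = (b + z·y)·y = (11.71 + 1.7×7.65)×7.65 = 189.1 ft²
P = b + 2y√(1+z²) = 11.71 + 2×7.65×√(1+1.7²) = 41.89 ft
R = A/P = 189.1/41.89 = 4.514 ft
n = (1.486/Q)·A·R^(2/3)·S^(1/2) = (1.486/1140) × 189.1 × 2.731 × 0.04472 = 0.03010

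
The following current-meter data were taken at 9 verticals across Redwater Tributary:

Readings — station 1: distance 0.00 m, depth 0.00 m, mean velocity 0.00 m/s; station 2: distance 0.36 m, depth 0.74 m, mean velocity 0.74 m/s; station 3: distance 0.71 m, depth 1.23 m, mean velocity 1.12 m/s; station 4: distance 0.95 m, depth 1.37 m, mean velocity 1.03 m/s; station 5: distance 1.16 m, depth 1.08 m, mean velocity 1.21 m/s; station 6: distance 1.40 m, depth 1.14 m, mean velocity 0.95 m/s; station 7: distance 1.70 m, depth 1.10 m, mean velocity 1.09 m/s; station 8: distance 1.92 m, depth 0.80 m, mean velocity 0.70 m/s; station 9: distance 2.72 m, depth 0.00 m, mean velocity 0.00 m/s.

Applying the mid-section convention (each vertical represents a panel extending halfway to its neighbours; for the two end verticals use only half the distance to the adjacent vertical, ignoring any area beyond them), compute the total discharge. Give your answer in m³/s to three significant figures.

w_2 = (0.71 − 0.00)/2 = 0.355 m; q_2 = 0.74 × 0.74 × 0.355 = 0.1944 m³/s
w_3 = (0.95 − 0.36)/2 = 0.295 m; q_3 = 1.12 × 1.23 × 0.295 = 0.4064 m³/s
w_4 = (1.16 − 0.71)/2 = 0.225 m; q_4 = 1.03 × 1.37 × 0.225 = 0.3175 m³/s
w_5 = (1.40 − 0.95)/2 = 0.225 m; q_5 = 1.21 × 1.08 × 0.225 = 0.2940 m³/s
w_6 = (1.70 − 1.16)/2 = 0.27 m; q_6 = 0.95 × 1.14 × 0.27 = 0.2924 m³/s
w_7 = (1.92 − 1.40)/2 = 0.26 m; q_7 = 1.09 × 1.10 × 0.26 = 0.3117 m³/s
w_8 = (2.72 − 1.70)/2 = 0.51 m; q_8 = 0.70 × 0.80 × 0.51 = 0.2856 m³/s
Stations 1, 9 contribute zero (depth or velocity is 0).
Q = Σ qᵢ = 2.102 m³/s

2.10 m³/s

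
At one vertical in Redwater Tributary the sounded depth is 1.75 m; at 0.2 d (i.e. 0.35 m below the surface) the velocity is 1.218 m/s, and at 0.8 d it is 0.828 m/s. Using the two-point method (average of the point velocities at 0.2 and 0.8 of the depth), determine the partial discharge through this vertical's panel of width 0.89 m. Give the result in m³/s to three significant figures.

v̄ = (1.218 + 0.828) / 2 = 1.023 m/s
q = v̄ × d × w = 1.023 × 1.75 × 0.89 = 1.593 m³/s

1.59 m³/s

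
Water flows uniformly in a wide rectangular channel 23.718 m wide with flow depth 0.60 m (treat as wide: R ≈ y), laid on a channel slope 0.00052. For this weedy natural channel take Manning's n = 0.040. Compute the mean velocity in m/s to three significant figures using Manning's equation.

0.406 m/s

A = b·y = 23.718 × 0.60 = 14.23 m²
Wide channel: R ≈ y = 0.60 m
Q = (1/n)·A·R^(2/3)·S^(1/2) = (1/0.040) × 14.23 × 0.6000^(2/3) × 0.00052^(1/2) = 5.771 m³/s
V = Q/A = 5.771/14.23 = 0.4055 m/s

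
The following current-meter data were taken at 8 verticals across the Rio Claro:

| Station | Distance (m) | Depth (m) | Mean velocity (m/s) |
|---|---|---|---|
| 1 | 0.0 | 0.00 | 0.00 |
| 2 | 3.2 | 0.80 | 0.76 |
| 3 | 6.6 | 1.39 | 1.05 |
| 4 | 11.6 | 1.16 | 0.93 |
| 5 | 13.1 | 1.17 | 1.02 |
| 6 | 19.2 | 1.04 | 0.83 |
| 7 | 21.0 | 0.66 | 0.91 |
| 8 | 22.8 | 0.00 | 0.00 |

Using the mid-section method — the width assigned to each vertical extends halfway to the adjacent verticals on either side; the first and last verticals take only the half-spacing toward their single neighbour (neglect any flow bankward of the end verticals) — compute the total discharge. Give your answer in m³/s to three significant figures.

20.7 m³/s

w_2 = (6.6 − 0.0)/2 = 3.3 m; q_2 = 0.76 × 0.80 × 3.3 = 2.006 m³/s
w_3 = (11.6 − 3.2)/2 = 4.2 m; q_3 = 1.05 × 1.39 × 4.2 = 6.130 m³/s
w_4 = (13.1 − 6.6)/2 = 3.25 m; q_4 = 0.93 × 1.16 × 3.25 = 3.506 m³/s
w_5 = (19.2 − 11.6)/2 = 3.8 m; q_5 = 1.02 × 1.17 × 3.8 = 4.535 m³/s
w_6 = (21.0 − 13.1)/2 = 3.95 m; q_6 = 0.83 × 1.04 × 3.95 = 3.410 m³/s
w_7 = (22.8 − 19.2)/2 = 1.8 m; q_7 = 0.91 × 0.66 × 1.8 = 1.081 m³/s
Stations 1, 8 contribute zero (depth or velocity is 0).
Q = Σ qᵢ = 20.67 m³/s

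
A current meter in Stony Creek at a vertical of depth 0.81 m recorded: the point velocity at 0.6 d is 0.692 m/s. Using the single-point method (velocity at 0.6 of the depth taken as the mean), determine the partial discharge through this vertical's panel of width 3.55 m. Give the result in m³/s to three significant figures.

v̄ = v₀.₆ = 0.692 m/s
q = v̄ × d × w = 0.6920 × 0.81 × 3.55 = 1.990 m³/s

1.99 m³/s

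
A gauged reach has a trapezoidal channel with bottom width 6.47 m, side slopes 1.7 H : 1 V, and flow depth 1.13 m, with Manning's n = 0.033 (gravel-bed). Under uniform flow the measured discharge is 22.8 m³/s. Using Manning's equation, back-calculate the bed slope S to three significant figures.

A = (b + z·y)·y = (6.47 + 1.7×1.13)×1.13 = 9.482 m²
P = b + 2y√(1+z²) = 6.47 + 2×1.13×√(1+1.7²) = 10.93 m
R = A/P = 9.482/10.93 = 0.8677 m
S = (Q·n / (1·A·R^(2/3)))² = (22.8×0.033 / (1×9.482×0.9097))² = 0.007608

0.00761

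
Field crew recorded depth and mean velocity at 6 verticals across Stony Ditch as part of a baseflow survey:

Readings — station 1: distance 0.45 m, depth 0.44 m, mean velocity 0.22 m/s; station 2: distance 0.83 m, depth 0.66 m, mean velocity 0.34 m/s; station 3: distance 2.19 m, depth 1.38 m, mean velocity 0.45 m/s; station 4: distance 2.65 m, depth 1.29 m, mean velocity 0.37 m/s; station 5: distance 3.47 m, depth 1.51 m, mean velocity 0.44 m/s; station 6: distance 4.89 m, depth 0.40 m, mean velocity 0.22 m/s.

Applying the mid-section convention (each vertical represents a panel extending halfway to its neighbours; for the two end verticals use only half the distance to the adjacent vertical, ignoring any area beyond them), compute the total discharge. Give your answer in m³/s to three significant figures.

w_1 = (0.83 − 0.45)/2 = 0.19 m; q_1 = 0.22 × 0.44 × 0.19 = 0.01839 m³/s
w_2 = (2.19 − 0.45)/2 = 0.87 m; q_2 = 0.34 × 0.66 × 0.87 = 0.1952 m³/s
w_3 = (2.65 − 0.83)/2 = 0.91 m; q_3 = 0.45 × 1.38 × 0.91 = 0.5651 m³/s
w_4 = (3.47 − 2.19)/2 = 0.64 m; q_4 = 0.37 × 1.29 × 0.64 = 0.3055 m³/s
w_5 = (4.89 − 2.65)/2 = 1.12 m; q_5 = 0.44 × 1.51 × 1.12 = 0.7441 m³/s
w_6 = (4.89 − 3.47)/2 = 0.71 m; q_6 = 0.22 × 0.40 × 0.71 = 0.06248 m³/s
Q = Σ qᵢ = 1.891 m³/s

1.89 m³/s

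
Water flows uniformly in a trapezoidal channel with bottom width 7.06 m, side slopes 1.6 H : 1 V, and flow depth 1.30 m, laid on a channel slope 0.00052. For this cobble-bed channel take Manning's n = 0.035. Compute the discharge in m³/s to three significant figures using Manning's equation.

A = (b + z·y)·y = (7.06 + 1.6×1.30)×1.30 = 11.88 m²
P = b + 2y√(1+z²) = 7.06 + 2×1.30×√(1+1.6²) = 11.97 m
R = A/P = 11.88/11.97 = 0.9930 m
Q = (1/n)·A·R^(2/3)·S^(1/2) = (1/0.035) × 11.88 × 0.9930^(2/3) × 0.00052^(1/2) = 7.705 m³/s

7.71 m³/s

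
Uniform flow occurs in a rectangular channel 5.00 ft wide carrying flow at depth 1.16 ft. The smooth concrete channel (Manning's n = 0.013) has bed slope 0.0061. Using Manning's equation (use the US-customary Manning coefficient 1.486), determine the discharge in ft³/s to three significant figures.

A = b·y = 5.00 × 1.16 = 5.800 ft²
P = b + 2y = 5.00 + 2×1.16 = 7.320 ft
R = A/P = 5.800/7.320 = 0.7923 ft
Q = (1.486/n)·A·R^(2/3)·S^(1/2) = (1.486/0.013) × 5.800 × 0.7923^(2/3) × 0.0061^(1/2) = 44.34 ft³/s

44.3 ft³/s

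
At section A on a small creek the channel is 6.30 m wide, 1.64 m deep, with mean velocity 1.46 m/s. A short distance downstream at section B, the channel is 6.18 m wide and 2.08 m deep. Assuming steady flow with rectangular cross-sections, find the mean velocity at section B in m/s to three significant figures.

1.17 m/s

Q = A₁V₁ = (6.30×1.64) × 1.46 = 15.08 m³/s
A₂ = 6.18 × 2.08 = 12.85 m²
V₂ = Q/A₂ = 15.08/12.85 = 1.174 m/s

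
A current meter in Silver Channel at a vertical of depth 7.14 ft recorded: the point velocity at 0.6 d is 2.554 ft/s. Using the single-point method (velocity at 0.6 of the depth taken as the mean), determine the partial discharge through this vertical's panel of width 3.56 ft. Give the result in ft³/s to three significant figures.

64.9 ft³/s

v̄ = v₀.₆ = 2.554 ft/s
q = v̄ × d × w = 2.554 × 7.14 × 3.56 = 64.92 ft³/s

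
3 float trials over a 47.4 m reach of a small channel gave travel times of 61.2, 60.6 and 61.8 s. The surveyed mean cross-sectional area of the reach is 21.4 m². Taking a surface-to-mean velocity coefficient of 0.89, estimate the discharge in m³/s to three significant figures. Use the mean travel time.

14.8 m³/s

t̄ = (61.2 + 60.6 + 61.8) / 3 = 61.2 s
v_surface = L / t̄ = 47.4 / 61.2 = 0.7745 m/s
v_mean = 0.89 × 0.7745 = 0.6893 m/s
Q = A × v_mean = 21.4 × 0.6893 = 14.75 m³/s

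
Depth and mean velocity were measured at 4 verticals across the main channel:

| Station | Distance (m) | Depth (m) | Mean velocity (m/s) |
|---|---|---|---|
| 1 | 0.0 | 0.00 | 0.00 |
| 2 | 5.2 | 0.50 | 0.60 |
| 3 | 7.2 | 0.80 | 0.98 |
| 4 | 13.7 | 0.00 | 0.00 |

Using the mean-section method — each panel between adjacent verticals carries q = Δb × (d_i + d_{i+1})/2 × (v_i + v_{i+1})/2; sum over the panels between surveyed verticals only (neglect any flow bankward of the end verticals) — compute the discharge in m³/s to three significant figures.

Panel 1-2: Δb = 5.2 m, d̄ = (0.00+0.50)/2 = 0.25, v̄ = (0.00+0.60)/2 = 0.3 → q = 5.2×0.25×0.3 = 0.3900 m³/s
Panel 2-3: Δb = 2 m, d̄ = (0.50+0.80)/2 = 0.65, v̄ = (0.60+0.98)/2 = 0.79 → q = 2×0.65×0.79 = 1.027 m³/s
Panel 3-4: Δb = 6.5 m, d̄ = (0.80+0.00)/2 = 0.4, v̄ = (0.98+0.00)/2 = 0.49 → q = 6.5×0.4×0.49 = 1.274 m³/s
Q = Σ q = 2.691 m³/s

2.69 m³/s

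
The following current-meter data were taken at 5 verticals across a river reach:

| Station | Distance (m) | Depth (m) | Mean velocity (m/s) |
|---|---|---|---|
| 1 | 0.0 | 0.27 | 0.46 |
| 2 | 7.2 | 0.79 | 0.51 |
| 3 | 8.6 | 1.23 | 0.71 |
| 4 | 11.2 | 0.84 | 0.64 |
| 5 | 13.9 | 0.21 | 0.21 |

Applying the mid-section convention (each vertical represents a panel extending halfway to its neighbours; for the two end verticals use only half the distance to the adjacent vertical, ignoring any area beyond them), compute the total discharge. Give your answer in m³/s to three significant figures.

w_1 = (7.2 − 0.0)/2 = 3.6 m; q_1 = 0.46 × 0.27 × 3.6 = 0.4471 m³/s
w_2 = (8.6 − 0.0)/2 = 4.3 m; q_2 = 0.51 × 0.79 × 4.3 = 1.732 m³/s
w_3 = (11.2 − 7.2)/2 = 2 m; q_3 = 0.71 × 1.23 × 2 = 1.747 m³/s
w_4 = (13.9 − 8.6)/2 = 2.65 m; q_4 = 0.64 × 0.84 × 2.65 = 1.425 m³/s
w_5 = (13.9 − 11.2)/2 = 1.35 m; q_5 = 0.21 × 0.21 × 1.35 = 0.05954 m³/s
Q = Σ qᵢ = 5.410 m³/s

5.41 m³/s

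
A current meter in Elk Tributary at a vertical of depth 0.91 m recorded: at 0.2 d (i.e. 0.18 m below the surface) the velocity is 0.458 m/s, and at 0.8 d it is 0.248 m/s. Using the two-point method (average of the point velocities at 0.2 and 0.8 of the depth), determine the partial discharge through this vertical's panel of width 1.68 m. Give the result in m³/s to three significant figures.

0.540 m³/s

v̄ = (0.458 + 0.248) / 2 = 0.3530 m/s
q = v̄ × d × w = 0.3530 × 0.91 × 1.68 = 0.5397 m³/s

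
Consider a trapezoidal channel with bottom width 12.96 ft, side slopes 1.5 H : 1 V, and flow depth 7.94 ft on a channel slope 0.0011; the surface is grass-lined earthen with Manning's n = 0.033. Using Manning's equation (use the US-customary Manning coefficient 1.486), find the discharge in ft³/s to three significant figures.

833 ft³/s

A = (b + z·y)·y = (12.96 + 1.5×7.94)×7.94 = 197.5 ft²
P = b + 2y√(1+z²) = 12.96 + 2×7.94×√(1+1.5²) = 41.59 ft
R = A/P = 197.5/41.59 = 4.748 ft
Q = (1.486/n)·A·R^(2/3)·S^(1/2) = (1.486/0.033) × 197.5 × 4.748^(2/3) × 0.0011^(1/2) = 833.1 ft³/s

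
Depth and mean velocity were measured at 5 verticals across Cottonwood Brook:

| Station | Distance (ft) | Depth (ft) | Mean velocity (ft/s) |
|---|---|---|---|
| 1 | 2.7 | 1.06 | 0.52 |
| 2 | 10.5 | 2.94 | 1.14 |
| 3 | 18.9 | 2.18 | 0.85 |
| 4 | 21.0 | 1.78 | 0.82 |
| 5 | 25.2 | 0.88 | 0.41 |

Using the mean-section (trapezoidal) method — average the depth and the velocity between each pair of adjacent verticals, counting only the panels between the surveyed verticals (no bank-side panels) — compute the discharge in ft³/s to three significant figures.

41.3 ft³/s

Panel 1-2: Δb = 7.8 ft, d̄ = (1.06+2.94)/2 = 2, v̄ = (0.52+1.14)/2 = 0.83 → q = 7.8×2×0.83 = 12.95 ft³/s
Panel 2-3: Δb = 8.4 ft, d̄ = (2.94+2.18)/2 = 2.56, v̄ = (1.14+0.85)/2 = 0.995 → q = 8.4×2.56×0.995 = 21.40 ft³/s
Panel 3-4: Δb = 2.1 ft, d̄ = (2.18+1.78)/2 = 1.98, v̄ = (0.85+0.82)/2 = 0.835 → q = 2.1×1.98×0.835 = 3.472 ft³/s
Panel 4-5: Δb = 4.2 ft, d̄ = (1.78+0.88)/2 = 1.33, v̄ = (0.82+0.41)/2 = 0.615 → q = 4.2×1.33×0.615 = 3.435 ft³/s
Q = Σ q = 41.25 ft³/s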